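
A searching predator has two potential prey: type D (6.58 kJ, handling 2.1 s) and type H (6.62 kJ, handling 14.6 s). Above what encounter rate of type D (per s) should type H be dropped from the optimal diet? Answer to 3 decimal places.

Drop type H once their profitability E₂/h₂ falls below the rate achievable on type D alone: E₂/h₂ = λE₁/(1 + λh₁).
Solve for λ: λE₁h₂ = E₂(1 + λh₁) → λ(E₁h₂ − E₂h₁) = E₂ → λ = E₂/(E₁h₂ − E₂h₁).
λ = 6.62/(6.58×14.6 − 6.62×2.1) = 6.62/82.17 = 0.08057 per s.

0.081 per s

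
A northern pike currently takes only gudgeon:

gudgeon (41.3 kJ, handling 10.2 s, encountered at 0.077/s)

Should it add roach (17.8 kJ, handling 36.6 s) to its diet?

No

Intake rate on the current diet: R = (0.077×41.3) / (1 + 0.077×10.2) = 3.18/1.785 = 1.781 kJ/s.
roach: E/h = 17.8/36.6 = 0.4863 kJ/s.
0.4863 < 1.781, so adding roach would lower the average — exclude it.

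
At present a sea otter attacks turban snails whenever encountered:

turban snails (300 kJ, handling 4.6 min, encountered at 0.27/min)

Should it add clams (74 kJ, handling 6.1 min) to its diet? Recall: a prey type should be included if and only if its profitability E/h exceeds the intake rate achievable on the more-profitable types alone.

No

On turban snails alone, R = ΣλE/(1+Σλh) = 81/2.242 = 36.13 kJ/min.
Profitability of clams: 74/6.1 = 12.13 kJ/min.
Since 12.13 < R, time spent handling clams is better spent searching.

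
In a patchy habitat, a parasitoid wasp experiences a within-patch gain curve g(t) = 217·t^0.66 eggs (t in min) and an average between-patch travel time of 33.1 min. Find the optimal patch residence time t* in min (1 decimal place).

64.3 min

Optimal t* satisfies g'(t*) = g(t*)/(T + t*).
g'(t) = 0.66·217·t^-0.34. Setting 0.66·217·t^-0.34 = 217·t^0.66/(33.1+t) gives 0.66(33.1+t) = t, so 0.34·t = 0.66×33.1.
t* = 0.66×33.1/0.34 = 64.25 min.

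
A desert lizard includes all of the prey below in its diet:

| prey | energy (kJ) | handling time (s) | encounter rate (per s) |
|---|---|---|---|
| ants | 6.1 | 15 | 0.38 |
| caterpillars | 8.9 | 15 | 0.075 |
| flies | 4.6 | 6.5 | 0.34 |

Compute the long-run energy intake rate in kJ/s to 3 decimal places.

Energy encountered per unit search time: 0.38×6.1 + 0.075×8.9 + 0.34×4.6 = 4.55 kJ/s.
Handling time per unit search time: 0.38×15 + 0.075×15 + 0.34×6.5 = 9.035.
Rate = 4.55/(1 + 9.035) = 0.4534 kJ/s.

0.453 kJ/s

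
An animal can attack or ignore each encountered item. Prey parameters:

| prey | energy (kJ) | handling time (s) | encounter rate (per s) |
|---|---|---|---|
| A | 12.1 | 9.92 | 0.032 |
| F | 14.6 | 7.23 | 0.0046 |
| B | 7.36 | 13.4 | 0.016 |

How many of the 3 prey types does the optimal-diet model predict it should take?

3

Profitabilities (E/h, kJ/s): F 2.02, A 1.22, B 0.549. Add prey in this order while the next type's profitability exceeds the intake rate on those already taken.
Rate on top 1: 0.065. A: 1.22 > 0.065 → include.
Rate on top 2: 0.3364. B: 0.549 > 0.3364 → include.
Optimal diet: F, A, B — 3 of 3 types.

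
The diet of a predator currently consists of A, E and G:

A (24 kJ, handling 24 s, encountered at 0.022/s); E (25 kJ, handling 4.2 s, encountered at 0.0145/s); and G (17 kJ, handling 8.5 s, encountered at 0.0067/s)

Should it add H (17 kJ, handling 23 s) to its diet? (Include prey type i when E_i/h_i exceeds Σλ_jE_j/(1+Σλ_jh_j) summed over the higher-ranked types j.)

On A, E and G alone, R = ΣλE/(1+Σλh) = 1.004/1.646 = 0.6103 kJ/s.
Profitability of H: 17/23 = 0.7391 kJ/s.
0.7391 > 0.6103, so adding H raises the average — include it.

Yes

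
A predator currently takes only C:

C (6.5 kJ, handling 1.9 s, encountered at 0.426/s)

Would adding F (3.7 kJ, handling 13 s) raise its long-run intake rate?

Intake rate on the current diet: R = (0.426×6.5) / (1 + 0.426×1.9) = 2.769/1.809 = 1.53 kJ/s.
F: E/h = 3.7/13 = 0.2846 kJ/s.
0.2846 < 1.53, so adding F would lower the average — exclude it.

No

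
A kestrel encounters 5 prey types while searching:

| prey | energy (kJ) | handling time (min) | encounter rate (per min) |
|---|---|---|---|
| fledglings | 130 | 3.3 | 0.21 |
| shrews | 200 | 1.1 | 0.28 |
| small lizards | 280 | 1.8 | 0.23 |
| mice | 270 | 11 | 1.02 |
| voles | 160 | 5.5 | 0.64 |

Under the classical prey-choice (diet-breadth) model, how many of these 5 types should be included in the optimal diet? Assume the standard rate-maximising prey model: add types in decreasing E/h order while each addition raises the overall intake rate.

Profitabilities (E/h, kJ/min): shrews 182, small lizards 156, fledglings 39.4, voles 29.1, mice 24.5. Add prey in this order while the next type's profitability exceeds the intake rate on those already taken.
Rate on top 1: 42.81. small lizards: 156 > 42.81 → include.
Rate on top 2: 69.92. fledglings: 39.4 < 69.92 → exclude; stop.
Optimal diet: shrews, small lizards — 2 of 5 types.

2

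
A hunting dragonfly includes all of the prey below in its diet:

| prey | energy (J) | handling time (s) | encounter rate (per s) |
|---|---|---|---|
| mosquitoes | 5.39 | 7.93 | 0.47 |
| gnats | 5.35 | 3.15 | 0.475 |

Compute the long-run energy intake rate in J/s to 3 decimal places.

R = Σλ_iE_i / (1 + Σλ_ih_i)
Numerator: 0.47×5.39 + 0.475×5.35 = 5.075
Denominator: 1 + 0.47×7.93 + 0.475×3.15 = 6.223
R = 5.075/6.223 = 0.8154 J/s

0.815 J/s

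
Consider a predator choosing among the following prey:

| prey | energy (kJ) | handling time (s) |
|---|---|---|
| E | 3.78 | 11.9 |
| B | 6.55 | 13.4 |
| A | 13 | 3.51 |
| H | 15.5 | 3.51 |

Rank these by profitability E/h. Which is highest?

H

Profitability E/h (kJ/s): E = 3.78/11.9 = 0.318, B = 6.55/13.4 = 0.489, A = 13/3.51 = 3.7, H = 15.5/3.51 = 4.42.
Ranked: H > A > B > E.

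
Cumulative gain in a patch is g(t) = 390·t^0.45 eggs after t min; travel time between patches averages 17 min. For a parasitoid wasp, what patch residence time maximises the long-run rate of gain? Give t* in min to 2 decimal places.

13.91 min

Optimal t* satisfies g'(t*) = g(t*)/(T + t*).
g'(t) = 0.45·390·t^-0.55. Setting 0.45·390·t^-0.55 = 390·t^0.45/(17+t) gives 0.45(17+t) = t, so 0.55·t = 0.45×17.
t* = 0.45×17/0.55 = 13.91 min.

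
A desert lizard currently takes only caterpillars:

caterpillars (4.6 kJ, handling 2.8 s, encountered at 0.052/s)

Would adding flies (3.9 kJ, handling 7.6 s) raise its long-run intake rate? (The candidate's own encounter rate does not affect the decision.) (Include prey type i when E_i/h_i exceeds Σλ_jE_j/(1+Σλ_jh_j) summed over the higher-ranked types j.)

Yes

On caterpillars alone, R = ΣλE/(1+Σλh) = 0.2392/1.146 = 0.2088 kJ/s.
Profitability of flies: 3.9/7.6 = 0.5132 kJ/s.
Since 0.5132 > R, including flies increases the long-run rate.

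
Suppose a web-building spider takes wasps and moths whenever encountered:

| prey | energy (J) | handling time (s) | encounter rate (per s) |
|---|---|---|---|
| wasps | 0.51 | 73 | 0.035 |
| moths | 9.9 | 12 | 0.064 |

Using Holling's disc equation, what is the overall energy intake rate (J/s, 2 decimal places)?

0.15 J/s

R = Σλ_iE_i / (1 + Σλ_ih_i)
Numerator: 0.035×0.51 + 0.064×9.9 = 0.6515
Denominator: 1 + 0.035×73 + 0.064×12 = 4.323
R = 0.6515/4.323 = 0.1507 J/s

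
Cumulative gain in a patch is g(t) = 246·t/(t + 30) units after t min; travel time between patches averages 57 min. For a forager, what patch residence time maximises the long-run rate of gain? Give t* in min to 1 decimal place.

41.4 min

Optimal t* satisfies g'(t*) = g(t*)/(T + t*).
g'(t) = 246·30/(t + 30)². Setting 246·30/(t+30)² = 246t/[(t+30)(57+t)] gives 30(57+t) = t(t+30), so t² = 30×57 = 1710.
t* = √1710 = 41.35 min.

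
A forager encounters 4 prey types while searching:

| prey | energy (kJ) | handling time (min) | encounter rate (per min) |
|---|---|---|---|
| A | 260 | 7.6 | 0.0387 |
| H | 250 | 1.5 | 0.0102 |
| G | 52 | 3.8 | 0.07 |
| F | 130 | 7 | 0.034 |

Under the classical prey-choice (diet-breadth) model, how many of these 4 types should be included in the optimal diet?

Rank by E/h (kJ/min): H 167, A 34.2, F 18.6, G 13.7. Include each in turn until the next type's E/h falls below the running intake rate.
Rate on top 1: 2.512. A: 34.2 > 2.512 → include.
Rate on top 2: 9.632. F: 18.6 > 9.632 → include.
Rate on top 3: 11.01. G: 13.7 > 11.01 → include.
Optimal diet: H, A, F, G — 4 of 4 types.

4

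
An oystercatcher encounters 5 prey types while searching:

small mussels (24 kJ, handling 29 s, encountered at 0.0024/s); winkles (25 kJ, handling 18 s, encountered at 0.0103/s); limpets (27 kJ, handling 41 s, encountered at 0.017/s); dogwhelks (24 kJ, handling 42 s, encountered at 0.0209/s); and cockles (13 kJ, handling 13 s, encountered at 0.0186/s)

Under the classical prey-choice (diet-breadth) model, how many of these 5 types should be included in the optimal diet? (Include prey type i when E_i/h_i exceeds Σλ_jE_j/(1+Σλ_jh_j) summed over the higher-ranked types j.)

5

Rank by E/h (kJ/s): winkles 1.39, cockles 1, small mussels 0.828, limpets 0.659, dogwhelks 0.571. Include each in turn until the next type's E/h falls below the running intake rate.
Rate on top 1: 0.2172. cockles: 1 > 0.2172 → include.
Rate on top 2: 0.3498. small mussels: 0.828 > 0.3498 → include.
Rate on top 3: 0.3721. limpets: 0.659 > 0.3721 → include.
Rate on top 4: 0.4631. dogwhelks: 0.571 > 0.4631 → include.
Optimal diet: winkles, cockles, small mussels, limpets, dogwhelks — 5 of 5 types.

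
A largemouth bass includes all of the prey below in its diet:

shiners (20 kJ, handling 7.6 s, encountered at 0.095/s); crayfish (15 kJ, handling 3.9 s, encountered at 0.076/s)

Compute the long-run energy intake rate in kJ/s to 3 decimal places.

Energy encountered per unit search time: 0.095×20 + 0.076×15 = 3.04 kJ/s.
Handling time per unit search time: 0.095×7.6 + 0.076×3.9 = 1.018.
Rate = 3.04/(1 + 1.018) = 1.506 kJ/s.

1.506 kJ/s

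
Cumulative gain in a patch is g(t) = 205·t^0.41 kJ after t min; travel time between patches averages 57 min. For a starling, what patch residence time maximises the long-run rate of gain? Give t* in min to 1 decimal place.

Optimal t* satisfies g'(t*) = g(t*)/(T + t*).
g'(t) = 0.41·205·t^-0.59. Setting 0.41·205·t^-0.59 = 205·t^0.41/(57+t) gives 0.41(57+t) = t, so 0.59·t = 0.41×57.
t* = 0.41×57/0.59 = 39.61 min.

39.6 min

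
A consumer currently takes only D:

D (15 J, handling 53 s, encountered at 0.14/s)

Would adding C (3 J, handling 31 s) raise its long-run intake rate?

Current rate: (0.14×15)/(1 + 0.14×53) = 0.2494 J/s.
Profitability of C: 3/31 = 0.09677 J/s.
0.09677 < 0.2494, so adding C would lower the average — exclude it.

No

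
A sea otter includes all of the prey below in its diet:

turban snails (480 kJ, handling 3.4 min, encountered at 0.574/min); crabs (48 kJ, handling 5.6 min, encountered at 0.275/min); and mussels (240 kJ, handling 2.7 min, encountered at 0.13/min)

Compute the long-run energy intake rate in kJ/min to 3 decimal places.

66.064 kJ/min

Energy encountered per unit search time: 0.574×480 + 0.275×48 + 0.13×240 = 319.9 kJ/min.
Handling time per unit search time: 0.574×3.4 + 0.275×5.6 + 0.13×2.7 = 3.843.
Rate = 319.9/(1 + 3.843) = 66.06 kJ/min.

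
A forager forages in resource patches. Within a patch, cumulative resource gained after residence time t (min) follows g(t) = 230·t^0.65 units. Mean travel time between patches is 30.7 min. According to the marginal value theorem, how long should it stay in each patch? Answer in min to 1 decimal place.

57.0 min

By the marginal value theorem, leave when the instantaneous gain rate g'(t) equals the habitat-wide average g(t)/(T + t).
g'(t) = 0.65·230·t^-0.35. Setting 0.65·230·t^-0.35 = 230·t^0.65/(30.7+t) gives 0.65(30.7+t) = t, so 0.35·t = 0.65×30.7.
t* = 0.65×30.7/0.35 = 57.01 min.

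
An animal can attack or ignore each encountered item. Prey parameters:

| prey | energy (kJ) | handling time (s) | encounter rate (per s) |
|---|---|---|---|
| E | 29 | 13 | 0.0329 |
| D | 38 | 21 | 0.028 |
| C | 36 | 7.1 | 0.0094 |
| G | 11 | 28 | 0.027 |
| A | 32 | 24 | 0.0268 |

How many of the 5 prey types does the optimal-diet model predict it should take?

E/h in descending order: C 5.07, E 2.23, D 1.81, A 1.33, G 0.393 kJ/s. The optimal diet is the largest prefix of this list for which every included type satisfies E_i/h_i > R on the types above it.
Rate on top 1: 0.3172. E: 2.23 > 0.3172 → include.
Rate on top 2: 0.8649. D: 1.81 > 0.8649 → include.
Rate on top 3: 1.132. A: 1.33 > 1.132 → include.
Rate on top 4: 1.179. G: 0.393 < 1.179 → exclude; stop.
Optimal diet: C, E, D, A — 4 of 5 types.

4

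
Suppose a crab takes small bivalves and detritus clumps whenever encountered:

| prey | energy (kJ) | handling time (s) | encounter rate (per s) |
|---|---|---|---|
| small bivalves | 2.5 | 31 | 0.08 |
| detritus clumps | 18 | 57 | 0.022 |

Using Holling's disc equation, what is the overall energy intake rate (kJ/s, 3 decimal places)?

R = Σλ_iE_i / (1 + Σλ_ih_i)
Numerator: 0.08×2.5 + 0.022×18 = 0.596
Denominator: 1 + 0.08×31 + 0.022×57 = 4.734
R = 0.596/4.734 = 0.1259 kJ/s

0.126 kJ/s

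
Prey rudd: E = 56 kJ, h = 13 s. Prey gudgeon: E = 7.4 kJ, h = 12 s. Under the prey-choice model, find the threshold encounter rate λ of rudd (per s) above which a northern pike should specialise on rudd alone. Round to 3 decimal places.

0.013 per s

Drop gudgeon once their profitability E₂/h₂ falls below the rate achievable on rudd alone: E₂/h₂ = λE₁/(1 + λh₁).
Solve for λ: λE₁h₂ = E₂(1 + λh₁) → λ(E₁h₂ − E₂h₁) = E₂ → λ = E₂/(E₁h₂ − E₂h₁).
λ = 7.4/(56×12 − 7.4×13) = 7.4/575.8 = 0.01285 per s.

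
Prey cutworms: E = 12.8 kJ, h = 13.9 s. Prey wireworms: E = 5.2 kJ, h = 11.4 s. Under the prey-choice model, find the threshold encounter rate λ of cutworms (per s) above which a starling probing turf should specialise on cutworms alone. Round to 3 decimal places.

At the threshold, the rate on cutworms alone equals the profitability of wireworms: λ·12.8/(1 + λ·13.9) = 5.2/11.4 = 0.4561.
Rearranging, λ(12.8 − 0.4561×13.9) = 0.4561, so λ = 0.4561/6.46 = 0.07061 per s.

0.071 per s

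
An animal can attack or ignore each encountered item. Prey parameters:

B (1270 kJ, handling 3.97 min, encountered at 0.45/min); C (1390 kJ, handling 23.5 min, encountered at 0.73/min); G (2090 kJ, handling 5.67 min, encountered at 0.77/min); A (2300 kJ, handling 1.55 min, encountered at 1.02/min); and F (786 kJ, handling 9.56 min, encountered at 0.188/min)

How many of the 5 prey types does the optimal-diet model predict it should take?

1

Profitabilities (E/h, kJ/min): A 1.48e+03, G 369, B 320, F 82.2, C 59.1. Add prey in this order while the next type's profitability exceeds the intake rate on those already taken.
Rate on top 1: 909. G: 369 < 909 → exclude; stop.
Optimal diet: A — 1 of 5 types.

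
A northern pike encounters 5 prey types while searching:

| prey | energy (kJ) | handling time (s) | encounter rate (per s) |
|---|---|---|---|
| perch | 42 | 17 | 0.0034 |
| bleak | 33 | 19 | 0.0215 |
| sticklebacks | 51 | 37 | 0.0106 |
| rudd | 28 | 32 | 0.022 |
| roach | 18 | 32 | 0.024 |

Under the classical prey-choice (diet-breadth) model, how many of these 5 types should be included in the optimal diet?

4

Profitabilities (E/h, kJ/s): perch 2.47, bleak 1.74, sticklebacks 1.38, rudd 0.875, roach 0.562. Add prey in this order while the next type's profitability exceeds the intake rate on those already taken.
Rate on top 1: 0.135. bleak: 1.74 > 0.135 → include.
Rate on top 2: 0.5813. sticklebacks: 1.38 > 0.5813 → include.
Rate on top 3: 0.7495. rudd: 0.875 > 0.7495 → include.
Rate on top 4: 0.784. roach: 0.562 < 0.784 → exclude; stop.
Optimal diet: perch, bleak, sticklebacks, rudd — 4 of 5 types.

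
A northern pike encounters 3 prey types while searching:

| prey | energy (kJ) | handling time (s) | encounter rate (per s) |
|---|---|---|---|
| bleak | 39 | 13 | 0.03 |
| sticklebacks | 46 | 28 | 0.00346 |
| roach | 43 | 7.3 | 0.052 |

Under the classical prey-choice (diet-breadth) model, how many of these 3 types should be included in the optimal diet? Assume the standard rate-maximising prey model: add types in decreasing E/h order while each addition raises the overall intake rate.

2

Rank by E/h (kJ/s): roach 5.89, bleak 3, sticklebacks 1.64. Include each in turn until the next type's E/h falls below the running intake rate.
Rate on top 1: 1.621. bleak: 3 > 1.621 → include.
Rate on top 2: 1.925. sticklebacks: 1.64 < 1.925 → exclude; stop.
Optimal diet: roach, bleak — 2 of 3 types.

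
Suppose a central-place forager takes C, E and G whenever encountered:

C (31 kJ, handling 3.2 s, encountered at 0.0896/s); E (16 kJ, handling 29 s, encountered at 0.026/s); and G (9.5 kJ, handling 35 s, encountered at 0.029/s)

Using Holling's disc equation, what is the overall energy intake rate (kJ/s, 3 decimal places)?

R = (0.0896×31 + 0.026×16 + 0.029×9.5) / (1 + 0.0896×3.2 + 0.026×29 + 0.029×35) = 3.469/3.056 = 1.135 kJ/s.

1.135 kJ/s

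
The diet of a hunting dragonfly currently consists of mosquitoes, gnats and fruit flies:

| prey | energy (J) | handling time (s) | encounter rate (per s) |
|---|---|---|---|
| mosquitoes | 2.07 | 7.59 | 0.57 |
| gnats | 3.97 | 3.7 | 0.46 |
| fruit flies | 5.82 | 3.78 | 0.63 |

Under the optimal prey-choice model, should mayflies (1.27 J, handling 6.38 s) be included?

On mosquitoes, gnats and fruit flies alone, R = ΣλE/(1+Σλh) = 6.673/9.41 = 0.7091 J/s.
mayflies: E/h = 1.27/6.38 = 0.1991 J/s.
Since 0.1991 < R, time spent handling mayflies is better spent searching.

No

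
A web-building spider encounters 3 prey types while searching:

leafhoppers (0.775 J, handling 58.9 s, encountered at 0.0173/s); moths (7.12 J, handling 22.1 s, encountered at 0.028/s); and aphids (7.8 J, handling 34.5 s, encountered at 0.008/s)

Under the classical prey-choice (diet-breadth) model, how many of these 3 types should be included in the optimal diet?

E/h in descending order: moths 0.322, aphids 0.226, leafhoppers 0.0132 J/s. The optimal diet is the largest prefix of this list for which every included type satisfies E_i/h_i > R on the types above it.
Rate on top 1: 0.1232. aphids: 0.226 > 0.1232 → include.
Rate on top 2: 0.1381. leafhoppers: 0.0132 < 0.1381 → exclude; stop.
Optimal diet: moths, aphids — 2 of 3 types.

2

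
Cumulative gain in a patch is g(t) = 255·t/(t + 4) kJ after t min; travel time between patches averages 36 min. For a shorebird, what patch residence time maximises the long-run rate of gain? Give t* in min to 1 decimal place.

Maximise g(t)/(T+t): set derivative to zero → g'(t)(T+t) = g(t).
g'(t) = 255·4/(t + 4)². Setting 255·4/(t+4)² = 255t/[(t+4)(36+t)] gives 4(36+t) = t(t+4), so t² = 4×36 = 144.
t* = √144 = 12 min.

12.0 min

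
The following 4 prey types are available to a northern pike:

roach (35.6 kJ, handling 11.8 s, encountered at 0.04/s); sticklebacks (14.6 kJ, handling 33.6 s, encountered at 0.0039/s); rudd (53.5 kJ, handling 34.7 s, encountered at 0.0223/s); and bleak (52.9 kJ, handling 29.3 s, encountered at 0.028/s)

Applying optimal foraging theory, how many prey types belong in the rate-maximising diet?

3

Profitabilities (E/h, kJ/s): roach 3.02, bleak 1.81, rudd 1.54, sticklebacks 0.435. Add prey in this order while the next type's profitability exceeds the intake rate on those already taken.
Rate on top 1: 0.9674. bleak: 1.81 > 0.9674 → include.
Rate on top 2: 1.267. rudd: 1.54 > 1.267 → include.
Rate on top 3: 1.337. sticklebacks: 0.435 < 1.337 → exclude; stop.
Optimal diet: roach, bleak, rudd — 3 of 4 types.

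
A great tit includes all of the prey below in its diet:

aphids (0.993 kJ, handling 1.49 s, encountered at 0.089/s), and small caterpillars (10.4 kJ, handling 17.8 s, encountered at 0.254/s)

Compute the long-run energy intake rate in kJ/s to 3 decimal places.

0.483 kJ/s

R = (0.089×0.993 + 0.254×10.4) / (1 + 0.089×1.49 + 0.254×17.8) = 2.73/5.654 = 0.4829 kJ/s.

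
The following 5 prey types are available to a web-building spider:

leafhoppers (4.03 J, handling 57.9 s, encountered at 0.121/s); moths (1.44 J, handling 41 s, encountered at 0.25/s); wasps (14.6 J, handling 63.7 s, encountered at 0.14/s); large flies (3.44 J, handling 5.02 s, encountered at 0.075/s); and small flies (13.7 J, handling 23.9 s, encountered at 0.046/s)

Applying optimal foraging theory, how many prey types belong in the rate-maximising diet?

2

Rank by E/h (J/s): large flies 0.685, small flies 0.573, wasps 0.229, leafhoppers 0.0696, moths 0.0351. Include each in turn until the next type's E/h falls below the running intake rate.
Rate on top 1: 0.1874. small flies: 0.573 > 0.1874 → include.
Rate on top 2: 0.3587. wasps: 0.229 < 0.3587 → exclude; stop.
Optimal diet: large flies, small flies — 2 of 5 types.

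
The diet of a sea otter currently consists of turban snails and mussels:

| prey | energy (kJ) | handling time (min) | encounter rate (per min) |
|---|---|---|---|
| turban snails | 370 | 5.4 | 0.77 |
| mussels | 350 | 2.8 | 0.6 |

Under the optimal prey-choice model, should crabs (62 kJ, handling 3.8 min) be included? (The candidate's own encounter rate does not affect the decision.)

Intake rate on the current diet: R = (0.77×370 + 0.6×350) / (1 + 0.77×5.4 + 0.6×2.8) = 494.9/6.838 = 72.37 kJ/min.
crabs: E/h = 62/3.8 = 16.32 kJ/min.
Since 16.32 < R, time spent handling crabs is better spent searching.

No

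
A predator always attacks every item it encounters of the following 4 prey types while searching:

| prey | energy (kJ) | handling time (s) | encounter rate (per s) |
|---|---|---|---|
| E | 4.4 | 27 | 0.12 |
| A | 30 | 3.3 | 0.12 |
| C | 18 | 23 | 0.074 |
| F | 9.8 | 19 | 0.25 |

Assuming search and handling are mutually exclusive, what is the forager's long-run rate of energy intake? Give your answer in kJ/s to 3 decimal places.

R = (0.12×4.4 + 0.12×30 + 0.074×18 + 0.25×9.8) / (1 + 0.12×27 + 0.12×3.3 + 0.074×23 + 0.25×19) = 7.91/11.09 = 0.7134 kJ/s.

0.713 kJ/s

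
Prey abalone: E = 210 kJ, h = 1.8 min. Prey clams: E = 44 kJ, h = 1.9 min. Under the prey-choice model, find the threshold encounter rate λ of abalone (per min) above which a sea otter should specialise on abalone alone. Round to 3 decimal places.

The zero-one rule: include clams iff E₂/h₂ > λE₁/(1+λh₁). Equality gives the switch point.
λE₁h₂ = E₂ + λE₂h₁ ⇒ λ = E₂/(E₁h₂ − E₂h₁) = 44/(399 − 79.2) = 0.1376 per min.

0.138 per min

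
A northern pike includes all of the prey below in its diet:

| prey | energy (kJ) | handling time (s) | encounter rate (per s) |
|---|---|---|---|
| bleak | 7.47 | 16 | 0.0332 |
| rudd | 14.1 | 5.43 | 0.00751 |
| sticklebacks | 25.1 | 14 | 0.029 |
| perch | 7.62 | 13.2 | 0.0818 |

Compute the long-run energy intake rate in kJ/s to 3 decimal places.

0.558 kJ/s

R = Σλ_iE_i / (1 + Σλ_ih_i)
Numerator: 0.0332×7.47 + 0.00751×14.1 + 0.029×25.1 + 0.0818×7.62 = 1.705
Denominator: 1 + 0.0332×16 + 0.00751×5.43 + 0.029×14 + 0.0818×13.2 = 3.058
R = 1.705/3.058 = 0.5576 kJ/s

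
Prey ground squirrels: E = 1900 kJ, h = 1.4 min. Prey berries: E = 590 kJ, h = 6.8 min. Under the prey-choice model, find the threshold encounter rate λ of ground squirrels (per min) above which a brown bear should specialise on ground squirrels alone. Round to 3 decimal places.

Drop berries once their profitability E₂/h₂ falls below the rate achievable on ground squirrels alone: E₂/h₂ = λE₁/(1 + λh₁).
Solve for λ: λE₁h₂ = E₂(1 + λh₁) → λ(E₁h₂ − E₂h₁) = E₂ → λ = E₂/(E₁h₂ − E₂h₁).
λ = 590/(1900×6.8 − 590×1.4) = 590/1.209e+04 = 0.04878 per min.

0.049 per min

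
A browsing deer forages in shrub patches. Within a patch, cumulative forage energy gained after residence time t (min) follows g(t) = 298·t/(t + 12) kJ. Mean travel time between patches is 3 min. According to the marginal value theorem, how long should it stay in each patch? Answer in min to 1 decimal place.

6.0 min

Optimal t* satisfies g'(t*) = g(t*)/(T + t*).
g'(t) = 298·12/(t + 12)². Setting 298·12/(t+12)² = 298t/[(t+12)(3+t)] gives 12(3+t) = t(t+12), so t² = 12×3 = 36.
t* = √36 = 6 min.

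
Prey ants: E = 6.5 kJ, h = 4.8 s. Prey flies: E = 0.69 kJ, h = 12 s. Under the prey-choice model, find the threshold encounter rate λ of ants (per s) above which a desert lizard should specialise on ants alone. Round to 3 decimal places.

0.009 per s

Drop flies once their profitability E₂/h₂ falls below the rate achievable on ants alone: E₂/h₂ = λE₁/(1 + λh₁).
Solve for λ: λE₁h₂ = E₂(1 + λh₁) → λ(E₁h₂ − E₂h₁) = E₂ → λ = E₂/(E₁h₂ − E₂h₁).
λ = 0.69/(6.5×12 − 0.69×4.8) = 0.69/74.69 = 0.009238 per s.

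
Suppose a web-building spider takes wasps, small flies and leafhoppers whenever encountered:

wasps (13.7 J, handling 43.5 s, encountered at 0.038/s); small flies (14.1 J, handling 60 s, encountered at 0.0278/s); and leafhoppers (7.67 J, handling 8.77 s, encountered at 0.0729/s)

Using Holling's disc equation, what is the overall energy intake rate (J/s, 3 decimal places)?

R = (0.038×13.7 + 0.0278×14.1 + 0.0729×7.67) / (1 + 0.038×43.5 + 0.0278×60 + 0.0729×8.77) = 1.472/4.96 = 0.2967 J/s.

0.297 J/s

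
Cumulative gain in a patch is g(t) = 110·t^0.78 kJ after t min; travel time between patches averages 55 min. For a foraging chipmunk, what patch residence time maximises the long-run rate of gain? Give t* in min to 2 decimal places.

Optimal t* satisfies g'(t*) = g(t*)/(T + t*).
g'(t) = 0.78·110·t^-0.22. Setting 0.78·110·t^-0.22 = 110·t^0.78/(55+t) gives 0.78(55+t) = t, so 0.22·t = 0.78×55.
t* = 0.78×55/0.22 = 195 min.

195.00 min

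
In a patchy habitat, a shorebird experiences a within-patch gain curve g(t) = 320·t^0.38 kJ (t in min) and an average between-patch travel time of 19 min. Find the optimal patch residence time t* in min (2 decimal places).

11.65 min

Optimal t* satisfies g'(t*) = g(t*)/(T + t*).
g'(t) = 0.38·320·t^-0.62. Setting 0.38·320·t^-0.62 = 320·t^0.38/(19+t) gives 0.38(19+t) = t, so 0.62·t = 0.38×19.
t* = 0.38×19/0.62 = 11.65 min.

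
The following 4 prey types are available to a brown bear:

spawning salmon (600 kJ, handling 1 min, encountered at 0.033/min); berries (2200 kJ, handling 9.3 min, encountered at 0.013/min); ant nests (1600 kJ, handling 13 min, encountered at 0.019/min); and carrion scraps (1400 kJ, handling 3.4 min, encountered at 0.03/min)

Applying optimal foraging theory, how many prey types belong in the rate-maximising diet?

4

Profitabilities (E/h, kJ/min): spawning salmon 600, carrion scraps 412, berries 237, ant nests 123. Add prey in this order while the next type's profitability exceeds the intake rate on those already taken.
Rate on top 1: 19.17. carrion scraps: 412 > 19.17 → include.
Rate on top 2: 54.45. berries: 237 > 54.45 → include.
Rate on top 3: 71.98. ant nests: 123 > 71.98 → include.
Optimal diet: spawning salmon, carrion scraps, berries, ant nests — 4 of 4 types.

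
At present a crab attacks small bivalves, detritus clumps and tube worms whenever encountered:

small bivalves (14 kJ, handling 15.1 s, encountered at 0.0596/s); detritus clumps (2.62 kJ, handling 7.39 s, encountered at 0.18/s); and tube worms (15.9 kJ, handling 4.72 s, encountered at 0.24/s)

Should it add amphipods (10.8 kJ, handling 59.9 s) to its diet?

No

Current rate: (0.0596×14 + 0.18×2.62 + 0.24×15.9)/(1 + 0.0596×15.1 + 0.18×7.39 + 0.24×4.72) = 1.174 kJ/s.
amphipods: E/h = 10.8/59.9 = 0.1803 kJ/s.
0.1803 < 1.174, so adding amphipods would lower the average — exclude it.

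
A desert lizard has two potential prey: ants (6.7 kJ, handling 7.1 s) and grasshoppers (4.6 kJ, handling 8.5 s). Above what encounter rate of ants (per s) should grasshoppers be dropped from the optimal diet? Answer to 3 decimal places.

0.189 per s

The zero-one rule: include grasshoppers iff E₂/h₂ > λE₁/(1+λh₁). Equality gives the switch point.
λE₁h₂ = E₂ + λE₂h₁ ⇒ λ = E₂/(E₁h₂ − E₂h₁) = 4.6/(56.95 − 32.66) = 0.1894 per s.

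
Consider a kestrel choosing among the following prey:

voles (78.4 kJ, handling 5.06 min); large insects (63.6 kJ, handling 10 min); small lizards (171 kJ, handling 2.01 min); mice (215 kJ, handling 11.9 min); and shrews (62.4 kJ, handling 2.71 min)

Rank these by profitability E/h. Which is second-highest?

Profitability E/h (kJ/min): voles = 78.4/5.06 = 15.5, large insects = 63.6/10 = 6.36, small lizards = 171/2.01 = 85.1, mice = 215/11.9 = 18.1, shrews = 62.4/2.71 = 23.
Ranked: small lizards > shrews > mice > voles > large insects.

shrews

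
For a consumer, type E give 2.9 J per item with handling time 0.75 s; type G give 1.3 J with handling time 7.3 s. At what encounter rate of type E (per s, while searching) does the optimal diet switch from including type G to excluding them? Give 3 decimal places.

0.064 per s

Drop type G once their profitability E₂/h₂ falls below the rate achievable on type E alone: E₂/h₂ = λE₁/(1 + λh₁).
Solve for λ: λE₁h₂ = E₂(1 + λh₁) → λ(E₁h₂ − E₂h₁) = E₂ → λ = E₂/(E₁h₂ − E₂h₁).
λ = 1.3/(2.9×7.3 − 1.3×0.75) = 1.3/20.19 = 0.06437 per s.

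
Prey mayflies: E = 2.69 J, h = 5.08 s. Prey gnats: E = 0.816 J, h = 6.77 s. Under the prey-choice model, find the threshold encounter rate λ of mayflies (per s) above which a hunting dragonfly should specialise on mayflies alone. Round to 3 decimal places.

0.058 per s

The zero-one rule: include gnats iff E₂/h₂ > λE₁/(1+λh₁). Equality gives the switch point.
λE₁h₂ = E₂ + λE₂h₁ ⇒ λ = E₂/(E₁h₂ − E₂h₁) = 0.816/(18.21 − 4.145) = 0.05801 per s.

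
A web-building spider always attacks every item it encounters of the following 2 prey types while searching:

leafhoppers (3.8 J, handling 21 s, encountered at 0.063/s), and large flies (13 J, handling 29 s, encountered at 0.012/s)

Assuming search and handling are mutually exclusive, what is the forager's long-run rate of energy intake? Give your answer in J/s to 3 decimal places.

R = Σλ_iE_i / (1 + Σλ_ih_i)
Numerator: 0.063×3.8 + 0.012×13 = 0.3954
Denominator: 1 + 0.063×21 + 0.012×29 = 2.671
R = 0.3954/2.671 = 0.148 J/s

0.148 J/s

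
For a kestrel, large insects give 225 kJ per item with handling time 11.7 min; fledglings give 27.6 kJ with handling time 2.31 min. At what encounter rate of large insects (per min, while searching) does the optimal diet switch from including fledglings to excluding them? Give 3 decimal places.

0.140 per min

The zero-one rule: include fledglings iff E₂/h₂ > λE₁/(1+λh₁). Equality gives the switch point.
λE₁h₂ = E₂ + λE₂h₁ ⇒ λ = E₂/(E₁h₂ − E₂h₁) = 27.6/(519.8 − 322.9) = 0.1402 per min.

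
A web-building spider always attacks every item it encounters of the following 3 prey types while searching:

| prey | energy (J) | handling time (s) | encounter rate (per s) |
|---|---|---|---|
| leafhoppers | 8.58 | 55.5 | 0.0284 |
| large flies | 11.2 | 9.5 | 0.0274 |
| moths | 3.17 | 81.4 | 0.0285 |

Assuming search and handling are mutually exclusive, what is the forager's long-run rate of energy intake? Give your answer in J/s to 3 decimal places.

0.124 J/s

R = (0.0284×8.58 + 0.0274×11.2 + 0.0285×3.17) / (1 + 0.0284×55.5 + 0.0274×9.5 + 0.0285×81.4) = 0.6409/5.156 = 0.1243 J/s.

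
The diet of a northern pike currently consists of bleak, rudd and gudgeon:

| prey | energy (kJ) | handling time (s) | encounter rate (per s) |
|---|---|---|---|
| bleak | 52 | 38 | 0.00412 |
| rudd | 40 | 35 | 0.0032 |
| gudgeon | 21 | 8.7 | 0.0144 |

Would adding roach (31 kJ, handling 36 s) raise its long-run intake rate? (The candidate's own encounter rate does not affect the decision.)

Yes

Intake rate on the current diet: R = (0.00412×52 + 0.0032×40 + 0.0144×21) / (1 + 0.00412×38 + 0.0032×35 + 0.0144×8.7) = 0.6446/1.394 = 0.4625 kJ/s.
roach: E/h = 31/36 = 0.8611 kJ/s.
Since 0.8611 > R, including roach increases the long-run rate.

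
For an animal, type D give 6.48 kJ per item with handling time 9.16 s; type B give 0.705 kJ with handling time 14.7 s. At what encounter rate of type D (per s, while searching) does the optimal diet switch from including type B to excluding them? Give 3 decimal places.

0.008 per s

The zero-one rule: include type B iff E₂/h₂ > λE₁/(1+λh₁). Equality gives the switch point.
λE₁h₂ = E₂ + λE₂h₁ ⇒ λ = E₂/(E₁h₂ − E₂h₁) = 0.705/(95.26 − 6.458) = 0.007939 per s.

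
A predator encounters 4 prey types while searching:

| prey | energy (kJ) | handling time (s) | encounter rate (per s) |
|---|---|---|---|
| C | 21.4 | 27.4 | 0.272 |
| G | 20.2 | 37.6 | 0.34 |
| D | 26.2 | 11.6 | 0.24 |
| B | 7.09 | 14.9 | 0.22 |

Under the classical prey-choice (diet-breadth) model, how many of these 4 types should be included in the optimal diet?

1

Profitabilities (E/h, kJ/s): D 2.26, C 0.781, G 0.537, B 0.476. Add prey in this order while the next type's profitability exceeds the intake rate on those already taken.
Rate on top 1: 1.662. C: 0.781 < 1.662 → exclude; stop.
Optimal diet: D — 1 of 4 types.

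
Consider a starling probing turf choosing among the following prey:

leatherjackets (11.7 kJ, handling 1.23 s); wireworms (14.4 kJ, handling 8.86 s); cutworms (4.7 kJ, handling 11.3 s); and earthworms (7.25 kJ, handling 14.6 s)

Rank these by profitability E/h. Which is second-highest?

wireworms

Profitability E/h (kJ/s): leatherjackets = 11.7/1.23 = 9.51, wireworms = 14.4/8.86 = 1.63, cutworms = 4.7/11.3 = 0.416, earthworms = 7.25/14.6 = 0.497.
Ranked: leatherjackets > wireworms > earthworms > cutworms.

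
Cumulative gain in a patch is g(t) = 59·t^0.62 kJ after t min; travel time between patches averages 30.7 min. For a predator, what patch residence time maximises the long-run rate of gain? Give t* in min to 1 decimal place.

By the marginal value theorem, leave when the instantaneous gain rate g'(t) equals the habitat-wide average g(t)/(T + t).
g'(t) = 0.62·59·t^-0.38. Setting 0.62·59·t^-0.38 = 59·t^0.62/(30.7+t) gives 0.62(30.7+t) = t, so 0.38·t = 0.62×30.7.
t* = 0.62×30.7/0.38 = 50.09 min.

50.1 min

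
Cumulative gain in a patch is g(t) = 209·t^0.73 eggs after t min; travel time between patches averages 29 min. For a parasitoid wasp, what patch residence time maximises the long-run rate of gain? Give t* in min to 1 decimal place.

78.4 min

Optimal t* satisfies g'(t*) = g(t*)/(T + t*).
g'(t) = 0.73·209·t^-0.27. Setting 0.73·209·t^-0.27 = 209·t^0.73/(29+t) gives 0.73(29+t) = t, so 0.27·t = 0.73×29.
t* = 0.73×29/0.27 = 78.41 min.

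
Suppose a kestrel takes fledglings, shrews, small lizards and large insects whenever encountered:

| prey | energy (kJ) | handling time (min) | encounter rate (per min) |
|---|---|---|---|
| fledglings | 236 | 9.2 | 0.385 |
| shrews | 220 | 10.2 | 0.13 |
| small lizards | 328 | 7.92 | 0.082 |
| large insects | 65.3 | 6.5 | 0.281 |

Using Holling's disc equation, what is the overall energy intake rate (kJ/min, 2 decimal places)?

19.74 kJ/min

R = Σλ_iE_i / (1 + Σλ_ih_i)
Numerator: 0.385×236 + 0.13×220 + 0.082×328 + 0.281×65.3 = 164.7
Denominator: 1 + 0.385×9.2 + 0.13×10.2 + 0.082×7.92 + 0.281×6.5 = 8.344
R = 164.7/8.344 = 19.74 kJ/min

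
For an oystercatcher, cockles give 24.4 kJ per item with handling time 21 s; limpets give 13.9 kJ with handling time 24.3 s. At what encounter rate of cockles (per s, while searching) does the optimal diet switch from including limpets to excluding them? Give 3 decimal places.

At the threshold, the rate on cockles alone equals the profitability of limpets: λ·24.4/(1 + λ·21) = 13.9/24.3 = 0.572.
Rearranging, λ(24.4 − 0.572×21) = 0.572, so λ = 0.572/12.39 = 0.04618 per s.

0.046 per s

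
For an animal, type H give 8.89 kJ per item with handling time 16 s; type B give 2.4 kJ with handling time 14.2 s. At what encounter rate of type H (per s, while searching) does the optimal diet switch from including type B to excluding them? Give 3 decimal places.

Drop type B once their profitability E₂/h₂ falls below the rate achievable on type H alone: E₂/h₂ = λE₁/(1 + λh₁).
Solve for λ: λE₁h₂ = E₂(1 + λh₁) → λ(E₁h₂ − E₂h₁) = E₂ → λ = E₂/(E₁h₂ − E₂h₁).
λ = 2.4/(8.89×14.2 − 2.4×16) = 2.4/87.84 = 0.02732 per s.

0.027 per s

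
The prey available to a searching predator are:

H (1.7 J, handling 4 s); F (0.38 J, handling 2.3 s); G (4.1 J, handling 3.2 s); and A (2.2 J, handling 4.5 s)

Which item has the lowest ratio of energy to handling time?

F

Profitability E/h (J/s): H = 1.7/4 = 0.425, F = 0.38/2.3 = 0.165, G = 4.1/3.2 = 1.28, A = 2.2/4.5 = 0.489.
Ranked: G > A > H > F.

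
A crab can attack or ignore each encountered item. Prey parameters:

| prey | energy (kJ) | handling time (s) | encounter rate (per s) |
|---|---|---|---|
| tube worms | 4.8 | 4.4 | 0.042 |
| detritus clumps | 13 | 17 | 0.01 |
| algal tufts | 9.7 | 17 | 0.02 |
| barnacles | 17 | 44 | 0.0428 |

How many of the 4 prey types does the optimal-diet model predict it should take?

4

Profitabilities (E/h, kJ/s): tube worms 1.09, detritus clumps 0.765, algal tufts 0.571, barnacles 0.386. Add prey in this order while the next type's profitability exceeds the intake rate on those already taken.
Rate on top 1: 0.1702. detritus clumps: 0.765 > 0.1702 → include.
Rate on top 2: 0.2448. algal tufts: 0.571 > 0.2448 → include.
Rate on top 3: 0.3101. barnacles: 0.386 > 0.3101 → include.
Optimal diet: tube worms, detritus clumps, algal tufts, barnacles — 4 of 4 types.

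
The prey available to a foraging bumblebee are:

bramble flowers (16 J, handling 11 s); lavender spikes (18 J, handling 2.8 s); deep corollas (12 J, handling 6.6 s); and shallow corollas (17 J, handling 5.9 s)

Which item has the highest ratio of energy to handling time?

Profitability E/h (J/s): bramble flowers = 16/11 = 1.45, lavender spikes = 18/2.8 = 6.43, deep corollas = 12/6.6 = 1.82, shallow corollas = 17/5.9 = 2.88.
Ranked: lavender spikes > shallow corollas > deep corollas > bramble flowers.

lavender spikes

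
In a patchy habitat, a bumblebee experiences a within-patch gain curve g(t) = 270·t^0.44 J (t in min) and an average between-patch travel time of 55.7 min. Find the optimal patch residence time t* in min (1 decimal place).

43.8 min

By the marginal value theorem, leave when the instantaneous gain rate g'(t) equals the habitat-wide average g(t)/(T + t).
g'(t) = 0.44·270·t^-0.56. Setting 0.44·270·t^-0.56 = 270·t^0.44/(55.7+t) gives 0.44(55.7+t) = t, so 0.56·t = 0.44×55.7.
t* = 0.44×55.7/0.56 = 43.76 min.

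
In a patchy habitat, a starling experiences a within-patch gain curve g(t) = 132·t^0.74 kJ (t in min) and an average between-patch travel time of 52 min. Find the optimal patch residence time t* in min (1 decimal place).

148.0 min

Optimal t* satisfies g'(t*) = g(t*)/(T + t*).
g'(t) = 0.74·132·t^-0.26. Setting 0.74·132·t^-0.26 = 132·t^0.74/(52+t) gives 0.74(52+t) = t, so 0.26·t = 0.74×52.
t* = 0.74×52/0.26 = 148 min.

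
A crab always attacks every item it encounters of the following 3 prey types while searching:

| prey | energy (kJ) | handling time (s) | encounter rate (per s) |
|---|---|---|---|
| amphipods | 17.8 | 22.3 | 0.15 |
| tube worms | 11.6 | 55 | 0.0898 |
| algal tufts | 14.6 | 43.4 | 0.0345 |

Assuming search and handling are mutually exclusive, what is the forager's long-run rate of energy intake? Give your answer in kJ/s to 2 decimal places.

Energy encountered per unit search time: 0.15×17.8 + 0.0898×11.6 + 0.0345×14.6 = 4.215 kJ/s.
Handling time per unit search time: 0.15×22.3 + 0.0898×55 + 0.0345×43.4 = 9.781.
Rate = 4.215/(1 + 9.781) = 0.391 kJ/s.

0.39 kJ/s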